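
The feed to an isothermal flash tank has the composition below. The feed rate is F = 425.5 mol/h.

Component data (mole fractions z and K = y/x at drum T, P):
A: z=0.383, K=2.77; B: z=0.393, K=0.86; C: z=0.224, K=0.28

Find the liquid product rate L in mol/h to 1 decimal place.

Let ψ = V/F and solve Σ zᵢ(Kᵢ−1)/(1+ψ(Kᵢ−1)) = 0.
Feasibility: ΣzᵢKᵢ = 1.462, Σzᵢ/Kᵢ = 1.395 — both > 1, two phases present.
Newton–Raphson from ψ = 0.41:
  ψ = 0.410: g = 0.1056, g' = -0.645 → ψ = 0.574
  ψ = 0.574: g = 0.0018, g' = -0.642 → ψ = 0.576
Converged at ψ = 0.576.
Then V = ψ·F = 0.5764·425.5 = 245.3 mol/h and L = F − V = 180.2 mol/h.

L = 180.2 mol/h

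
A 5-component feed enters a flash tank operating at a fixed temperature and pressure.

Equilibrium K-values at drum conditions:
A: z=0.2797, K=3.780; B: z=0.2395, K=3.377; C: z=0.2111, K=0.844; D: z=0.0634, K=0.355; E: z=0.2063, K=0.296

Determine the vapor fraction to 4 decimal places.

Let ψ = V/F and solve Σ zᵢ(Kᵢ−1)/(1+ψ(Kᵢ−1)) = 0.
Feasibility: ΣzᵢKᵢ = 2.1278, Σzᵢ/Kᵢ = 1.2706 — both > 1, two phases present.
Newton–Raphson from ψ = 0.5:
  ψ = 0.5000: g = 0.26527, g' = -0.9680 → ψ = 0.7740
  ψ = 0.7740: g = 0.00890, g' = -0.9909 → ψ = 0.7830
Converged at ψ = 0.7830.

ψ = 0.7830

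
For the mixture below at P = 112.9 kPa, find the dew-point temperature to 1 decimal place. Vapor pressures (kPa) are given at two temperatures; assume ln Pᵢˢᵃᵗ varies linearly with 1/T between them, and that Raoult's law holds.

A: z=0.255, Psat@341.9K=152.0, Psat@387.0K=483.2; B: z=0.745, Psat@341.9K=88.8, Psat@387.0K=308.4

Dew-point temperature: Σzᵢ·P/Pᵢˢᵃᵗ(T) = 1. Interpolate ln Pᵢˢᵃᵗ = aᵢ + bᵢ/T.
  T = 341.9 K: ΣzᵢP/Pᵢˢᵃᵗ = 1.1366
  T = 387.0 K: ΣzᵢP/Pᵢˢᵃᵗ = 0.3323
  T = 364.4 K: ΣzᵢP/Pᵢˢᵃᵗ = 0.5924
  T = 353.1 K: ΣzᵢP/Pᵢˢᵃᵗ = 0.8132
  T = 347.5 K: ΣzᵢP/Pᵢˢᵃᵗ = 0.9588
  T = 344.7 K: ΣzᵢP/Pᵢˢᵃᵗ = 1.0432
Interpolating between 344.7 K and 347.5 K gives T ≈ 346.1 K.

T = 346.1 K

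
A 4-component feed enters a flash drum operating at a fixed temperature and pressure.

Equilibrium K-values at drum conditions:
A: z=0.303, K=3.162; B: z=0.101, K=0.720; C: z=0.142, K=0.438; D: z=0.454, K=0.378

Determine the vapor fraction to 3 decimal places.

ψ = 0.215

Newton–Raphson from ψ = 0.5:
  ψ = 0.500: g = -0.2389, g' = -0.795 → ψ = 0.199
  ψ = 0.199: g = 0.0157, g' = -0.986 → ψ = 0.215
Converged at ψ = 0.215.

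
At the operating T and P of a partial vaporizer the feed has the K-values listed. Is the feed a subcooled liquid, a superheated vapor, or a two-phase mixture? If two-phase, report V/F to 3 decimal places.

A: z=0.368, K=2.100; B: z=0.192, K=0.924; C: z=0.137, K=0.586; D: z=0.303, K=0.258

two-phase, V/F = 0.184

ΣzᵢKᵢ = 1.109; Σzᵢ/Kᵢ = 1.791.
Both exceed 1, so a two-phase solution exists.
Iterate (Newton) starting at ψ = 0.5:
  ψ = 0.500: g = -0.1830, g' = -0.646 → ψ = 0.217
  ψ = 0.217: g = -0.0181, g' = -0.557 → ψ = 0.184
Converged at ψ = 0.184.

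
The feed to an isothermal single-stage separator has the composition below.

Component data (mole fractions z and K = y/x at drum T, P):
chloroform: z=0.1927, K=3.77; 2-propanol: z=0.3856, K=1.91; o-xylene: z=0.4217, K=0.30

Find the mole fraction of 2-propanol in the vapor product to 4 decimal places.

y_2-propanol = 0.5024

Material balance + equilibrium reduce to Σ zᵢ(Kᵢ−1)/(1+V/F(Kᵢ−1)) = 0.
Check two-phase: ΣzᵢKᵢ = 1.5895 > 1 and Σzᵢ/Kᵢ = 1.6587 > 1, so g(0) = 0.5895 > 0 and g(1) = -0.6587 < 0.
Newton iteration, V/F⁰ = 0.5:
  V/F = 0.5000: g = 0.01083, g' = -0.8998 → V/F = 0.5120
Converged at V/F = 0.5120.
Compositions from xᵢ = zᵢ/(1+V/F(Kᵢ−1)), yᵢ = Kᵢxᵢ:
  chloroform: x = 0.0797, y = 0.3004
  2-propanol: x = 0.2630, y = 0.5024
  o-xylene: x = 0.6573, y = 0.1972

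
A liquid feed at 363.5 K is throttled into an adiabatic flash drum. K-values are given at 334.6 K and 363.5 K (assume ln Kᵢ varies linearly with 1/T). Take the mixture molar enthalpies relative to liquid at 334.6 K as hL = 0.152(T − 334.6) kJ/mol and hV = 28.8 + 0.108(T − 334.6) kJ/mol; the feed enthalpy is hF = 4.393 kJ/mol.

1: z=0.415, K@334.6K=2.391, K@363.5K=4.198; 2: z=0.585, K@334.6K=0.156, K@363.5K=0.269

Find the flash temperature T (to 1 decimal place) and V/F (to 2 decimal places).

T = 338.5 K, V/F = 0.13

Adiabatic flash: solve Rachford–Rice at each trial T, then check hF = ψ·hV(T) + (1−ψ)·hL(T).
  T = 334.6 K: K = (2.391, 0.156), RR gives ψ = 0.071, H_out = 2.049 kJ/mol
  T = 363.5 K: K = (4.198, 0.269), RR gives ψ = 0.385, H_out = 14.985 kJ/mol
  T = 349.1 K: K = (3.208, 0.207), RR gives ψ = 0.259, H_out = 9.489 kJ/mol
  T = 341.9 K: K = (2.781, 0.181), RR gives ψ = 0.178, H_out = 6.180 kJ/mol
  T = 338.2 K: K = (2.578, 0.168), RR gives ψ = 0.128, H_out = 4.213 kJ/mol
  T = 340.0 K: K = (2.676, 0.174), RR gives ψ = 0.153, H_out = 5.198 kJ/mol
Linear interpolation between T = 338.2 (H_out = 4.213) and T = 340.0 (H_out = 5.198) on hF = 4.393 gives T ≈ 338.5 K, at which ψ = 0.13.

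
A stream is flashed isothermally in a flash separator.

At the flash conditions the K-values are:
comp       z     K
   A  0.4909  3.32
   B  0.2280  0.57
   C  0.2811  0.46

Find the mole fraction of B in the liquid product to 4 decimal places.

x_B = 0.3416

Newton iteration, ψ⁰ = 0.5:
  ψ = 0.5000: g = 0.19443, g' = -0.7885 → ψ = 0.7466
  ψ = 0.7466: g = 0.01814, g' = -0.6755 → ψ = 0.7734
  ψ = 0.7734: g = 0.00002, g' = -0.6747 → ψ = 0.7735
Converged at ψ = 0.7735.
Compositions from xᵢ = zᵢ/(1+ψ(Kᵢ−1)), yᵢ = Kᵢxᵢ:
  A: x = 0.1757, y = 0.5832
  B: x = 0.3416, y = 0.1947
  C: x = 0.4827, y = 0.2220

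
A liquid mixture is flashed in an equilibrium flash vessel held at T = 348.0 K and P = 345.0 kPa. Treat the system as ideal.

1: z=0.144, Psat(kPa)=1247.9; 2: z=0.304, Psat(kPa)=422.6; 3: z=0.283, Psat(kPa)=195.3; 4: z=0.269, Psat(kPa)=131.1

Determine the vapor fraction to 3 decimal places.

ψ = 0.181

Raoult's law: Kᵢ = Pᵢˢᵃᵗ/P = Pᵢˢᵃᵗ/345.0.
  K_1 = 1247.9/345.0 = 3.61710, K_2 = 422.6/345.0 = 1.22493, K_3 = 195.3/345.0 = 0.56609, K_4 = 131.1/345.0 = 0.38000
Material balance + equilibrium reduce to Σ zᵢ(Kᵢ−1)/(1+ψ(Kᵢ−1)) = 0.
Feasibility: ΣzᵢKᵢ = 1.156, Σzᵢ/Kᵢ = 1.496 — both > 1, two phases present.
Iterate (Newton) starting at ψ = 0.6:
  ψ = 0.600: g = -0.2247, g' = -0.521 → ψ = 0.169
  ψ = 0.169: g = 0.0087, g' = -0.680 → ψ = 0.181
Converged at ψ = 0.181.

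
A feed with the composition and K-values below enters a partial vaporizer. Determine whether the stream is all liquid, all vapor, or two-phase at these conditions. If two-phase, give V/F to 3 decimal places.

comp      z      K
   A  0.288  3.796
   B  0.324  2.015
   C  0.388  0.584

all vapor

ΣzᵢKᵢ = 1.973; Σzᵢ/Kᵢ = 0.901.
Since Σzᵢ/Kᵢ < 1 the mixture is above its dew point — single vapor phase.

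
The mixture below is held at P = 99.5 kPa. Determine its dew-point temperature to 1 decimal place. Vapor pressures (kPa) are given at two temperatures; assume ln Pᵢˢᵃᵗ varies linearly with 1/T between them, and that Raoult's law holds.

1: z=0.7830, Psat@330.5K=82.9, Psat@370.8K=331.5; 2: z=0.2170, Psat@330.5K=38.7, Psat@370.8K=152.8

Dew-point temperature: Σzᵢ·P/Pᵢˢᵃᵗ(T) = 1. Interpolate ln Pᵢˢᵃᵗ = aᵢ + bᵢ/T.
  T = 330.5 K: ΣzᵢP/Pᵢˢᵃᵗ = 1.4977
  T = 370.8 K: ΣzᵢP/Pᵢˢᵃᵗ = 0.3763
  T = 350.6 K: ΣzᵢP/Pᵢˢᵃᵗ = 0.7228
  T = 340.6 K: ΣzᵢP/Pᵢˢᵃᵗ = 1.0274
  T = 345.6 K: ΣzᵢP/Pᵢˢᵃᵗ = 0.8596
  T = 343.1 K: ΣzᵢP/Pᵢˢᵃᵗ = 0.9391
  T = 341.9 K: ΣzᵢP/Pᵢˢᵃᵗ = 0.9804
  T = 341.2 K: ΣzᵢP/Pᵢˢᵃᵗ = 1.0054
  T = 341.5 K: ΣzᵢP/Pᵢˢᵃᵗ = 0.9946
  T = 341.4 K: ΣzᵢP/Pᵢˢᵃᵗ = 0.9982
Interpolating between 341.2 K and 341.4 K gives T ≈ 341.3 K.

T = 341.3 K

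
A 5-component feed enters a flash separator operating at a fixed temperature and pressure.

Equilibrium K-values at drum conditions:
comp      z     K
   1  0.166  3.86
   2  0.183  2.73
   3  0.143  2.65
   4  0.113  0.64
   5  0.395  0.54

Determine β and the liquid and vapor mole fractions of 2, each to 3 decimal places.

β = 0.865, x_2 = 0.073, y_2 = 0.200

Material balance + equilibrium reduce to Σ zᵢ(Kᵢ−1)/(1+β(Kᵢ−1)) = 0.
Check two-phase: ΣzᵢKᵢ = 1.805 > 1 and Σzᵢ/Kᵢ = 1.072 > 1, so g(0) = 0.805 > 0 and g(1) = -0.072 < 0.
Newton–Raphson from β = 0.36:
  β = 0.360: g = 0.3125, g' = -0.830 → β = 0.736
  β = 0.736: g = 0.0684, g' = -0.544 → β = 0.862
  β = 0.862: g = 0.0013, g' = -0.528 → β = 0.865
Converged at β = 0.865.
Compositions from xᵢ = zᵢ/(1+β(Kᵢ−1)), yᵢ = Kᵢxᵢ:
  1: x = 0.048, y = 0.184
  2: x = 0.073, y = 0.200
  3: x = 0.059, y = 0.156
  4: x = 0.164, y = 0.105
  5: x = 0.656, y = 0.354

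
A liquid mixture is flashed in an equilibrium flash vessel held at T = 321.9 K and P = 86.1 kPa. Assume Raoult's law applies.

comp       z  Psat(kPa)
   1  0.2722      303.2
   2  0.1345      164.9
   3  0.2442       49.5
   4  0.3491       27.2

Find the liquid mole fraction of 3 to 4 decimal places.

x_3 = 0.2905

Raoult's law: Kᵢ = Pᵢˢᵃᵗ/P = Pᵢˢᵃᵗ/86.1.
  K_1 = 303.2/86.1 = 3.521487, K_2 = 164.9/86.1 = 1.915215, K_3 = 49.5/86.1 = 0.574913, K_4 = 27.2/86.1 = 0.315912
Let ψ = V/F and solve Σ zᵢ(Kᵢ−1)/(1+ψ(Kᵢ−1)) = 0.
Check two-phase: ΣzᵢKᵢ = 1.4668 > 1 and Σzᵢ/Kᵢ = 1.6773 > 1, so g(0) = 0.4668 > 0 and g(1) = -0.6773 < 0.
Newton–Raphson from ψ = 0.62:
  ψ = 0.6200: g = -0.20937, g' = -0.8832 → ψ = 0.3830
  ψ = 0.3830: g = -0.00725, g' = -0.8726 → ψ = 0.3746
  ψ = 0.3746: g = 0.00002, g' = -0.8779 → ψ = 0.3747
Converged at ψ = 0.3747.
Compositions from xᵢ = zᵢ/(1+ψ(Kᵢ−1)), yᵢ = Kᵢxᵢ:
  1: x = 0.1400, y = 0.4929
  2: x = 0.1002, y = 0.1918
  3: x = 0.2905, y = 0.1670
  4: x = 0.4694, y = 0.1483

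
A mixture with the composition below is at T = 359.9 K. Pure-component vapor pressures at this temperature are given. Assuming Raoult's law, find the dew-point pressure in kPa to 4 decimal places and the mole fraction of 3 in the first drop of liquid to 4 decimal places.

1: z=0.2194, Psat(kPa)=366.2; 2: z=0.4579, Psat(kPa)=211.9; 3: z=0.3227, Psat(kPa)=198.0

At the dew point ψ → 1, so Σzᵢ/Kᵢ = 1 with Kᵢ = Pᵢˢᵃᵗ/P ⇒ 1/P = Σzᵢ/Pᵢˢᵃᵗ.
1/P = 0.2194/366.2 + 0.4579/211.9 + 0.3227/198.0 = 0.0043898 ⇒ P = 227.7983 kPa
xᵢ = zᵢP/Pᵢˢᵃᵗ ⇒ x_3 = 0.3227·227.7983/198.0 = 0.3713

Pdew = 227.7983 kPa, x_3 = 0.3713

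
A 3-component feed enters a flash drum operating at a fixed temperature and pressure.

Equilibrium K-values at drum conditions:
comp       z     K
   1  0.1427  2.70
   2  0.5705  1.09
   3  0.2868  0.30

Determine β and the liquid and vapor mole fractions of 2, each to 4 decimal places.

β = 0.1954, x_2 = 0.5606, y_2 = 0.6111

Rachford–Rice: g(β) = Σ zᵢ(Kᵢ−1)/(1+β(Kᵢ−1)) = 0.
g(0) = ΣzᵢKᵢ − 1 = 0.0932 and g(1) = 1 − Σzᵢ/Kᵢ = -0.5322, so a root lies in (0, 1).
Newton iteration, β⁰ = 0.5:
  β = 0.5000: g = -0.12860, g' = -0.4573 → β = 0.2188
  β = 0.2188: g = -0.00990, g' = -0.4195 → β = 0.1952
  β = 0.1952: g = 0.00007, g' = -0.4255 → β = 0.1954
Converged at β = 0.1954.
Compositions from xᵢ = zᵢ/(1+β(Kᵢ−1)), yᵢ = Kᵢxᵢ:
  1: x = 0.1071, y = 0.2892
  2: x = 0.5606, y = 0.6111
  3: x = 0.3322, y = 0.0997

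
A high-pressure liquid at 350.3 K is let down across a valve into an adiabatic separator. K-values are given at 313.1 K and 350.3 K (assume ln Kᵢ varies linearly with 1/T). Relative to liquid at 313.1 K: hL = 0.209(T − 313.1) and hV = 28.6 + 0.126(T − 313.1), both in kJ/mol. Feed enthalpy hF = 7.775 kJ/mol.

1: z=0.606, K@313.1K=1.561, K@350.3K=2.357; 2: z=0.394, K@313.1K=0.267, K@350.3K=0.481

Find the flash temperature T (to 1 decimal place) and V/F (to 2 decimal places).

T = 317.5 K, V/F = 0.24

Adiabatic flash: solve Rachford–Rice at each trial T, then check hF = ψ·hV(T) + (1−ψ)·hL(T).
  T = 313.1 K: K = (1.561, 0.267), RR gives ψ = 0.124, H_out = 3.558 kJ/mol
  T = 350.3 K: K = (2.357, 0.481), RR gives ψ = 0.877, H_out = 30.156 kJ/mol
  T = 331.7 K: K = (1.940, 0.364), RR gives ψ = 0.534, H_out = 18.345 kJ/mol
  T = 322.4 K: K = (1.746, 0.313), RR gives ψ = 0.354, H_out = 11.801 kJ/mol
  T = 317.8 K: K = (1.653, 0.290), RR gives ψ = 0.250, H_out = 8.038 kJ/mol
  T = 315.5 K: K = (1.608, 0.278), RR gives ψ = 0.192, H_out = 5.944 kJ/mol
Linear interpolation between T = 315.5 (H_out = 5.944) and T = 317.8 (H_out = 8.038) on hF = 7.775 gives T ≈ 317.5 K, at which ψ = 0.24.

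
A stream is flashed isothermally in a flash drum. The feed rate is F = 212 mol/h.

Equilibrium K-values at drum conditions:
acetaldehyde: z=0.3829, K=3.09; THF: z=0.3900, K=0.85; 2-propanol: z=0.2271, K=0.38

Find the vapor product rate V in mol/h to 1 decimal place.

V = 152.5 mol/h

Material balance + equilibrium reduce to Σ zᵢ(Kᵢ−1)/(1+V/F(Kᵢ−1)) = 0.
Feasibility: ΣzᵢKᵢ = 1.6010, Σzᵢ/Kᵢ = 1.1804 — both > 1, two phases present.
Newton iteration, V/F⁰ = 0.54:
  V/F = 0.5400: g = 0.10063, g' = -0.5768 → V/F = 0.7145
  V/F = 0.7145: g = 0.00268, g' = -0.5614 → V/F = 0.7192
Converged at V/F = 0.7192.
Then V = V/F·F = 0.7192·212 = 152.5 mol/h and L = F − V = 59.5 mol/h.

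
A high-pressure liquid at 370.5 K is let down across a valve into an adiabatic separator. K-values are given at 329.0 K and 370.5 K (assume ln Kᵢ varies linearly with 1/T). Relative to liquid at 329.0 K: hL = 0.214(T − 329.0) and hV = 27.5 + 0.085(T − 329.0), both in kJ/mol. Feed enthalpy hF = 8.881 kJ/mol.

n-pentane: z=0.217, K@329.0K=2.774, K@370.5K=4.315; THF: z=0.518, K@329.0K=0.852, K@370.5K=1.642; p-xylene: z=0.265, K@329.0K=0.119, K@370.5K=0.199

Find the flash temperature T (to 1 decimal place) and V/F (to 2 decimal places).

Adiabatic flash: solve Rachford–Rice at each trial T, then check hF = ψ·hV(T) + (1−ψ)·hL(T).
  T = 329.0 K: K = (2.774, 0.852, 0.119), RR gives ψ = 0.091, H_out = 2.500 kJ/mol
  T = 370.5 K: K = (4.315, 1.642, 0.199), RR gives ψ = 0.668, H_out = 23.675 kJ/mol
  T = 349.8 K: K = (3.507, 1.207, 0.156), RR gives ψ = 0.442, H_out = 15.414 kJ/mol
  T = 339.4 K: K = (3.130, 1.020, 0.137), RR gives ψ = 0.277, H_out = 9.480 kJ/mol
  T = 334.2 K: K = (2.950, 0.933, 0.128), RR gives ψ = 0.185, H_out = 6.088 kJ/mol
  T = 336.8 K: K = (3.039, 0.976, 0.132), RR gives ψ = 0.232, H_out = 7.813 kJ/mol
  T = 338.1 K: K = (3.085, 0.997, 0.135), RR gives ψ = 0.255, H_out = 8.654 kJ/mol
Linear interpolation between T = 338.1 (H_out = 8.654) and T = 339.4 (H_out = 9.480) on hF = 8.881 gives T ≈ 338.5 K, at which ψ = 0.26.

T = 338.5 K, V/F = 0.26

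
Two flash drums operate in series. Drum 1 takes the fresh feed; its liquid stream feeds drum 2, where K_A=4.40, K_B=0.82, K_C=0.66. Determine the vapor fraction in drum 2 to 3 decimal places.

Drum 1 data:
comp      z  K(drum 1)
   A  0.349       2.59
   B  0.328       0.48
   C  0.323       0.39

V/F (drum 2) = 0.767

Drum 1:
Newton–Raphson from ψ₁ = 0.54:
  ψ₁ = 0.540: g = -0.2324, g' = -0.694 → ψ₁ = 0.205
  ψ₁ = 0.205: g = 0.0022, g' = -0.770 → ψ₁ = 0.208
Converged at ψ₁ = 0.208.
Drum-1 compositions:
  A: x = 0.262, y = 0.679
  B: x = 0.368, y = 0.177
  C: x = 0.370, y = 0.144
Drum-2 feed = drum-1 liquid: z₂ = (0.2622, 0.3678, 0.3700).
Drum 2:
Newton–Raphson from ψ₂ = 0.5:
  ψ₂ = 0.500: g = 0.1059, g' = -0.492 → ψ₂ = 0.715
  ψ₂ = 0.715: g = 0.0176, g' = -0.348 → ψ₂ = 0.766
  ψ₂ = 0.766: g = 0.0005, g' = -0.328 → ψ₂ = 0.767
Converged at ψ₂ = 0.767.
  A: x = 0.073, y = 0.320
  B: x = 0.427, y = 0.350
  C: x = 0.501, y = 0.330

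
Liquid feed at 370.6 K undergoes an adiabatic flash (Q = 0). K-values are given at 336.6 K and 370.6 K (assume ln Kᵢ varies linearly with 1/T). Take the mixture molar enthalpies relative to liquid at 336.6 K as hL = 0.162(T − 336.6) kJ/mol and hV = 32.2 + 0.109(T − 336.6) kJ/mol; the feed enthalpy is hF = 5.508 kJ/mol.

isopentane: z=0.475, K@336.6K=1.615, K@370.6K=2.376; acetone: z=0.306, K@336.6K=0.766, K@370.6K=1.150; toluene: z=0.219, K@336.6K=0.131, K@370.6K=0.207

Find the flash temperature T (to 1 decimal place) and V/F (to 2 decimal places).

T = 339.1 K, V/F = 0.16

Adiabatic flash: solve Rachford–Rice at each trial T, then check hF = ψ·hV(T) + (1−ψ)·hL(T).
  T = 336.6 K: K = (1.615, 0.766, 0.131), RR gives ψ = 0.082, H_out = 2.656 kJ/mol
  T = 370.6 K: K = (2.376, 1.150, 0.207), RR gives ψ = 0.683, H_out = 26.260 kJ/mol
  T = 353.6 K: K = (1.977, 0.948, 0.166), RR gives ψ = 0.473, H_out = 17.544 kJ/mol
  T = 345.1 K: K = (1.791, 0.854, 0.148), RR gives ψ = 0.313, H_out = 11.325 kJ/mol
  T = 340.9 K: K = (1.703, 0.810, 0.140), RR gives ψ = 0.211, H_out = 7.442 kJ/mol
  T = 338.8 K: K = (1.660, 0.788, 0.135), RR gives ψ = 0.152, H_out = 5.223 kJ/mol
Linear interpolation between T = 338.8 (H_out = 5.223) and T = 340.9 (H_out = 7.442) on hF = 5.508 gives T ≈ 339.1 K, at which ψ = 0.16.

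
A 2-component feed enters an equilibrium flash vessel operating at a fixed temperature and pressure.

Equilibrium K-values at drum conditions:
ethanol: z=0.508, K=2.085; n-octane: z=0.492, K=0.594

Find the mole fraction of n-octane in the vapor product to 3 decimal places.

Rachford–Rice: g(ψ) = Σ zᵢ(Kᵢ−1)/(1+ψ(Kᵢ−1)) = 0.
g(0) = ΣzᵢKᵢ − 1 = 0.351 and g(1) = 1 − Σzᵢ/Kᵢ = -0.072, so a root lies in (0, 1).
Binary case is linear: z₁(K₁−1)(1+ψ(K₂−1)) + z₂(K₂−1)(1+ψ(K₁−1)) = 0
⇒ ψ = [z₁(K₁−1)+z₂(K₂−1)] / [−(K₁−1)(K₂−1)] = 0.3514/0.4405 = 0.798
Compositions from xᵢ = zᵢ/(1+ψ(Kᵢ−1)), yᵢ = Kᵢxᵢ:
  ethanol: x = 0.272, y = 0.568
  n-octane: x = 0.728, y = 0.432

y_n-octane = 0.432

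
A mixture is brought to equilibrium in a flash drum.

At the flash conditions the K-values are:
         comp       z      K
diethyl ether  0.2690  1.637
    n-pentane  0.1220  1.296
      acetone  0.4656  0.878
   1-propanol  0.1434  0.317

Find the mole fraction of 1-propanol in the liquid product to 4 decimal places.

x_1-propanol = 0.1764

Rachford–Rice: g(ψ) = Σ zᵢ(Kᵢ−1)/(1+ψ(Kᵢ−1)) = 0.
Feasibility: ΣzᵢKᵢ = 1.0527, Σzᵢ/Kᵢ = 1.2411 — both > 1, two phases present.
Newton–Raphson from ψ = 0.5:
  ψ = 0.5000: g = -0.04781, g' = -0.2330 → ψ = 0.2948
  ψ = 0.2948: g = -0.00409, g' = -0.1987 → ψ = 0.2743
  ψ = 0.2743: g = -0.00002, g' = -0.1969 → ψ = 0.2742
Converged at ψ = 0.2742.
Compositions from xᵢ = zᵢ/(1+ψ(Kᵢ−1)), yᵢ = Kᵢxᵢ:
  diethyl ether: x = 0.2290, y = 0.3749
  n-pentane: x = 0.1128, y = 0.1462
  acetone: x = 0.4817, y = 0.4229
  1-propanol: x = 0.1764, y = 0.0559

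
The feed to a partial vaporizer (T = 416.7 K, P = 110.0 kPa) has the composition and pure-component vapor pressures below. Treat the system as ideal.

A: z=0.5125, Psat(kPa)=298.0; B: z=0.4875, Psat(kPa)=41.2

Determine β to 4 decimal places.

Raoult's law: Kᵢ = Pᵢˢᵃᵗ/P = Pᵢˢᵃᵗ/110.0.
  K_A = 298.0/110.0 = 2.709091, K_B = 41.2/110.0 = 0.374545
Material balance + equilibrium reduce to Σ zᵢ(Kᵢ−1)/(1+β(Kᵢ−1)) = 0.
g(0) = ΣzᵢKᵢ − 1 = 0.5710 and g(1) = 1 − Σzᵢ/Kᵢ = -0.4908, so a root lies in (0, 1).
Newton iteration, β⁰ = 0.56:
  β = 0.5600: g = -0.02172, g' = -0.8426 → β = 0.5342
Converged at β = 0.5342.

β = 0.5342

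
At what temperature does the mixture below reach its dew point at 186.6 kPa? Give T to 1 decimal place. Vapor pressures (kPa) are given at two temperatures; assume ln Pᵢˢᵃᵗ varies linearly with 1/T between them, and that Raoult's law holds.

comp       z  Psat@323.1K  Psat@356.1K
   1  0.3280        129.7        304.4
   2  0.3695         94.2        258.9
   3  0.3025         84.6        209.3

Dew-point temperature: Σzᵢ·P/Pᵢˢᵃᵗ(T) = 1. Interpolate ln Pᵢˢᵃᵗ = aᵢ + bᵢ/T.
  T = 323.1 K: ΣzᵢP/Pᵢˢᵃᵗ = 1.8711
  T = 356.1 K: ΣzᵢP/Pᵢˢᵃᵗ = 0.7371
  T = 339.6 K: ΣzᵢP/Pᵢˢᵃᵗ = 1.1475
  T = 347.9 K: ΣzᵢP/Pᵢˢᵃᵗ = 0.9135
  T = 343.8 K: ΣzᵢP/Pᵢˢᵃᵗ = 1.0210
  T = 345.9 K: ΣzᵢP/Pᵢˢᵃᵗ = 0.9641
Interpolating between 343.8 K and 345.9 K gives T ≈ 344.6 K.

T = 344.6 K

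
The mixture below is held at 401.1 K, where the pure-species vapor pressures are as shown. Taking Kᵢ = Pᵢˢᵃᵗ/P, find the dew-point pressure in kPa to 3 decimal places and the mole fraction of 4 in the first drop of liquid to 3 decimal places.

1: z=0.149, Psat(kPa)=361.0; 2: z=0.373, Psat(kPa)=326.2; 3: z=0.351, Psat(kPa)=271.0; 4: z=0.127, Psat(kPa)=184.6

Pdew = 282.535 kPa, x_4 = 0.194

At the dew point ψ → 1, so Σzᵢ/Kᵢ = 1 with Kᵢ = Pᵢˢᵃᵗ/P ⇒ 1/P = Σzᵢ/Pᵢˢᵃᵗ.
1/P = 0.149/361.0 + 0.373/326.2 + 0.351/271.0 + 0.127/184.6 = 0.003539 ⇒ P = 282.535 kPa
xᵢ = zᵢP/Pᵢˢᵃᵗ ⇒ x_4 = 0.127·282.535/184.6 = 0.194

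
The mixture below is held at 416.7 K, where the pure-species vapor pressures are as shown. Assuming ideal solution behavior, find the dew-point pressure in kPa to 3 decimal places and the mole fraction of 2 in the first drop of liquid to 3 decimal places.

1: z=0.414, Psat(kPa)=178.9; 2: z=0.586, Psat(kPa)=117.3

Pdew = 136.801 kPa, x_2 = 0.683

At the dew point ψ → 1, so Σzᵢ/Kᵢ = 1 with Kᵢ = Pᵢˢᵃᵗ/P ⇒ 1/P = Σzᵢ/Pᵢˢᵃᵗ.
1/P = 0.414/178.9 + 0.586/117.3 = 0.007310 ⇒ P = 136.801 kPa
xᵢ = zᵢP/Pᵢˢᵃᵗ ⇒ x_2 = 0.586·136.801/117.3 = 0.683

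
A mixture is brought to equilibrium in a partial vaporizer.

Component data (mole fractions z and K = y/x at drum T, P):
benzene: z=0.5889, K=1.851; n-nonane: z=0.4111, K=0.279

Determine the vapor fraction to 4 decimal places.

ψ = 0.3337

Let ψ = V/F and solve Σ zᵢ(Kᵢ−1)/(1+ψ(Kᵢ−1)) = 0.
Feasibility: ΣzᵢKᵢ = 1.2048, Σzᵢ/Kᵢ = 1.7916 — both > 1, two phases present.
Binary case is linear: z₁(K₁−1)(1+ψ(K₂−1)) + z₂(K₂−1)(1+ψ(K₁−1)) = 0
⇒ ψ = [z₁(K₁−1)+z₂(K₂−1)] / [−(K₁−1)(K₂−1)] = 0.20475/0.61357 = 0.3337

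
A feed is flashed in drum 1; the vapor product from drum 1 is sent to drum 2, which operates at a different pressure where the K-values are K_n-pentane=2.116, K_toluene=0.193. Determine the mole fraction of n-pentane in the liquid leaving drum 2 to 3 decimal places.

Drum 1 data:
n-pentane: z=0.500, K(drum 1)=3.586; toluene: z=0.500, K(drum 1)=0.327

Drum 1:
Rachford–Rice: g(ψ₁) = Σ zᵢ(Kᵢ−1)/(1+ψ₁(Kᵢ−1)) = 0.
Feasibility: ΣzᵢKᵢ = 1.956, Σzᵢ/Kᵢ = 1.668 — both > 1, two phases present.
Newton–Raphson from ψ₁ = 0.61:
  ψ₁ = 0.610: g = -0.0692, g' = -1.155 → ψ₁ = 0.550
Converged at ψ₁ = 0.550.
Drum-1 compositions:
  n-pentane: x = 0.207, y = 0.741
  toluene: x = 0.793, y = 0.259
Drum-2 feed = drum-1 vapor: z₂ = (0.7405, 0.2595).
Drum 2:
Binary case is linear: z₁(K₁−1)(1+ψ₂(K₂−1)) + z₂(K₂−1)(1+ψ₂(K₁−1)) = 0
⇒ ψ₂ = [z₁(K₁−1)+z₂(K₂−1)] / [−(K₁−1)(K₂−1)] = 0.6170/0.9006 = 0.685
  n-pentane: x = 0.420, y = 0.888
  toluene: x = 0.580, y = 0.112

x_n-pentane (drum 2) = 0.420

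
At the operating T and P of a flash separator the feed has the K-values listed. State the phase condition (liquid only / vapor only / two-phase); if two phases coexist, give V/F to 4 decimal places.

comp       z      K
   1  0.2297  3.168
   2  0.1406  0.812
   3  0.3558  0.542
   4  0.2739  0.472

ΣzᵢKᵢ = 1.1640; Σzᵢ/Kᵢ = 1.4824.
Both exceed 1, so a two-phase solution exists.
Let ψ = V/F and solve Σ zᵢ(Kᵢ−1)/(1+ψ(Kᵢ−1)) = 0.
Newton–Raphson from ψ = 0.5:
  ψ = 0.5000: g = -0.19807, g' = -0.5212 → ψ = 0.1199
  ψ = 0.1199: g = 0.04134, g' = -0.8558 → ψ = 0.1683
  ψ = 0.1683: g = 0.00230, g' = -0.7645 → ψ = 0.1713
Converged at ψ = 0.1713.

two-phase, V/F = 0.1713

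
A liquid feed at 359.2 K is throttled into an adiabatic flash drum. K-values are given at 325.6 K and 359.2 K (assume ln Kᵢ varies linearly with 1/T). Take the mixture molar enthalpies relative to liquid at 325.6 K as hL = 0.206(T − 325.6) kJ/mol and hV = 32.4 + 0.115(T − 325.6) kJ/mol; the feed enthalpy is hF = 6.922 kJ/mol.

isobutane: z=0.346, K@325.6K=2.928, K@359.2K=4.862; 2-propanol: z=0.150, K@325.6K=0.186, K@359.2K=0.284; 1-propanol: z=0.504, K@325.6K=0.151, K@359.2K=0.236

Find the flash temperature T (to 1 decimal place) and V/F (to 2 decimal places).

T = 335.5 K, V/F = 0.15

Adiabatic flash: solve Rachford–Rice at each trial T, then check hF = ψ·hV(T) + (1−ψ)·hL(T).
  T = 325.6 K: K = (2.928, 0.186, 0.151), RR gives ψ = 0.072, H_out = 2.340 kJ/mol
  T = 359.2 K: K = (4.862, 0.284, 0.236), RR gives ψ = 0.290, H_out = 15.433 kJ/mol
  T = 342.4 K: K = (3.820, 0.232, 0.191), RR gives ψ = 0.201, H_out = 9.658 kJ/mol
  T = 334.0 K: K = (3.356, 0.208, 0.170), RR gives ψ = 0.144, H_out = 6.280 kJ/mol
  T = 338.2 K: K = (3.583, 0.220, 0.180), RR gives ψ = 0.174, H_out = 8.025 kJ/mol
  T = 336.1 K: K = (3.468, 0.214, 0.175), RR gives ψ = 0.159, H_out = 7.168 kJ/mol
Linear interpolation between T = 334.0 (H_out = 6.280) and T = 336.1 (H_out = 7.168) on hF = 6.922 gives T ≈ 335.5 K, at which ψ = 0.15.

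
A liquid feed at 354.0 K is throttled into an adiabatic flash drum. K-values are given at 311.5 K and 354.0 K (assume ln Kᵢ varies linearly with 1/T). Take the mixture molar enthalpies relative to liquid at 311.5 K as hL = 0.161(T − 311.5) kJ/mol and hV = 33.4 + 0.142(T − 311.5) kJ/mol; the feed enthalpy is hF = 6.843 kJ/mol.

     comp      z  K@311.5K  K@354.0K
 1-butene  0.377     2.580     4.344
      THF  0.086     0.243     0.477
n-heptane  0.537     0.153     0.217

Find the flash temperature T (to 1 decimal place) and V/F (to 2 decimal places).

T = 322.7 K, V/F = 0.15

Adiabatic flash: solve Rachford–Rice at each trial T, then check hF = ψ·hV(T) + (1−ψ)·hL(T).
  T = 311.5 K: K = (2.580, 0.243, 0.153), RR gives ψ = 0.057, H_out = 1.917 kJ/mol
  T = 354.0 K: K = (4.344, 0.477, 0.217), RR gives ψ = 0.316, H_out = 17.149 kJ/mol
  T = 332.8 K: K = (3.406, 0.348, 0.184), RR gives ψ = 0.216, H_out = 10.555 kJ/mol
  T = 322.1 K: K = (2.976, 0.292, 0.168), RR gives ψ = 0.147, H_out = 6.601 kJ/mol
  T = 327.5 K: K = (3.189, 0.320, 0.176), RR gives ψ = 0.184, H_out = 8.670 kJ/mol
  T = 324.8 K: K = (3.082, 0.306, 0.172), RR gives ψ = 0.166, H_out = 7.657 kJ/mol
  T = 323.5 K: K = (3.031, 0.299, 0.170), RR gives ψ = 0.157, H_out = 7.154 kJ/mol
Linear interpolation between T = 322.1 (H_out = 6.601) and T = 323.5 (H_out = 7.154) on hF = 6.843 gives T ≈ 322.7 K, at which ψ = 0.15.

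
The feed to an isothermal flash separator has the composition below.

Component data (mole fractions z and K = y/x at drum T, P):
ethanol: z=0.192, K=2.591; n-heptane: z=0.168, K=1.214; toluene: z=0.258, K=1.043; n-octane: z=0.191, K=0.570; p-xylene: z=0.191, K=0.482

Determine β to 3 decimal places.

Let β = V/F and solve Σ zᵢ(Kᵢ−1)/(1+β(Kᵢ−1)) = 0.
g(0) = ΣzᵢKᵢ − 1 = 0.171 and g(1) = 1 − Σzᵢ/Kᵢ = -0.191, so a root lies in (0, 1).
Newton–Raphson from β = 0.49:
  β = 0.490: g = -0.0216, g' = -0.309 → β = 0.420
  β = 0.420: g = 0.0003, g' = -0.318 → β = 0.421
Converged at β = 0.421.

β = 0.421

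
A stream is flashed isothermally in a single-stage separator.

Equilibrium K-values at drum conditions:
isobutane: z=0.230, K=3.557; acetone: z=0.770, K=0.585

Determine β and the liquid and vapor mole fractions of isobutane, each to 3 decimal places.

Iterate (Newton) starting at β = 0.5:
  β = 0.500: g = -0.1451, g' = -0.501 → β = 0.210
  β = 0.210: g = 0.0324, g' = -0.795 → β = 0.251
  β = 0.251: g = 0.0015, g' = -0.723 → β = 0.253
Converged at β = 0.253.
Compositions from xᵢ = zᵢ/(1+β(Kᵢ−1)), yᵢ = Kᵢxᵢ:
  isobutane: x = 0.140, y = 0.497
  acetone: x = 0.860, y = 0.503

β = 0.253, x_isobutane = 0.140, y_isobutane = 0.497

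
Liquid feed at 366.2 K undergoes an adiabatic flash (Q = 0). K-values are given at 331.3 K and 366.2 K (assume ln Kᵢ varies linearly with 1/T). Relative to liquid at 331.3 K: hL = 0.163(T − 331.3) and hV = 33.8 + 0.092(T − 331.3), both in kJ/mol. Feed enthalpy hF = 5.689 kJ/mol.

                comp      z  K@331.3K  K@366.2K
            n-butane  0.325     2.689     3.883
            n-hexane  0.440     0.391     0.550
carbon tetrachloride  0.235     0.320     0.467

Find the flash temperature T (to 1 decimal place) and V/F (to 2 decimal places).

T = 335.0 K, V/F = 0.15

Adiabatic flash: solve Rachford–Rice at each trial T, then check hF = ψ·hV(T) + (1−ψ)·hL(T).
  T = 331.3 K: K = (2.689, 0.391, 0.320), RR gives ψ = 0.113, H_out = 3.822 kJ/mol
  T = 366.2 K: K = (3.883, 0.550, 0.467), RR gives ψ = 0.443, H_out = 19.572 kJ/mol
  T = 348.8 K: K = (3.263, 0.468, 0.390), RR gives ψ = 0.283, H_out = 12.053 kJ/mol
  T = 340.1 K: K = (2.971, 0.429, 0.355), RR gives ψ = 0.202, H_out = 8.127 kJ/mol
  T = 335.7 K: K = (2.828, 0.410, 0.337), RR gives ψ = 0.159, H_out = 6.030 kJ/mol
  T = 333.5 K: K = (2.758, 0.400, 0.328), RR gives ψ = 0.136, H_out = 4.942 kJ/mol
Linear interpolation between T = 333.5 (H_out = 4.942) and T = 335.7 (H_out = 6.030) on hF = 5.689 gives T ≈ 335.0 K, at which ψ = 0.15.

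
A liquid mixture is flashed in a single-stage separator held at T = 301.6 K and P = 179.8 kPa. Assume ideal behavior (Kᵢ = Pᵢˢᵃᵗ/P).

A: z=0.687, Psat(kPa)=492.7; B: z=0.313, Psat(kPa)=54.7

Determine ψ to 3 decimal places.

ψ = 0.808

Raoult's law: Kᵢ = Pᵢˢᵃᵗ/P = Pᵢˢᵃᵗ/179.8.
  K_A = 492.7/179.8 = 2.74027, K_B = 54.7/179.8 = 0.30423
Material balance + equilibrium reduce to Σ zᵢ(Kᵢ−1)/(1+ψ(Kᵢ−1)) = 0.
Check two-phase: ΣzᵢKᵢ = 1.978 > 1 and Σzᵢ/Kᵢ = 1.280 > 1, so g(0) = 0.978 > 0 and g(1) = -0.280 < 0.
Newton–Raphson from ψ = 0.5:
  ψ = 0.500: g = 0.3053, g' = -0.951 → ψ = 0.821
  ψ = 0.821: g = -0.0157, g' = -1.177 → ψ = 0.808
Converged at ψ = 0.808.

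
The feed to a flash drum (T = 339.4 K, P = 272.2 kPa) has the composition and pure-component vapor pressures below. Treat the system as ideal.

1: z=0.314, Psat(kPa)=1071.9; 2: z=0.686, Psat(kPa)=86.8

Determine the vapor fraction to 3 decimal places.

ψ = 0.228

Raoult's law: Kᵢ = Pᵢˢᵃᵗ/P = Pᵢˢᵃᵗ/272.2.
  K_1 = 1071.9/272.2 = 3.93791, K_2 = 86.8/272.2 = 0.31888
Let ψ = V/F and solve Σ zᵢ(Kᵢ−1)/(1+ψ(Kᵢ−1)) = 0.
g(0) = ΣzᵢKᵢ − 1 = 0.455 and g(1) = 1 − Σzᵢ/Kᵢ = -1.231, so a root lies in (0, 1).
Binary case is linear: z₁(K₁−1)(1+ψ(K₂−1)) + z₂(K₂−1)(1+ψ(K₁−1)) = 0
⇒ ψ = [z₁(K₁−1)+z₂(K₂−1)] / [−(K₁−1)(K₂−1)] = 0.4553/2.0011 = 0.228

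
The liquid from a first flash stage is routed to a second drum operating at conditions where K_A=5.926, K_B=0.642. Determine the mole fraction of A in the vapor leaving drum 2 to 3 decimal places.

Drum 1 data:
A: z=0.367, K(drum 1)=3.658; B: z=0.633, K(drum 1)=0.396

Drum 1:
Rachford–Rice: g(ψ₁) = Σ zᵢ(Kᵢ−1)/(1+ψ₁(Kᵢ−1)) = 0.
g(0) = ΣzᵢKᵢ − 1 = 0.593 and g(1) = 1 − Σzᵢ/Kᵢ = -0.699, so a root lies in (0, 1).
Binary case is linear: z₁(K₁−1)(1+ψ₁(K₂−1)) + z₂(K₂−1)(1+ψ₁(K₁−1)) = 0
⇒ ψ₁ = [z₁(K₁−1)+z₂(K₂−1)] / [−(K₁−1)(K₂−1)] = 0.5932/1.6054 = 0.369
Drum-1 compositions:
  A: x = 0.185, y = 0.677
  B: x = 0.815, y = 0.323
Drum-2 feed = drum-1 liquid: z₂ = (0.1852, 0.8148).
Drum 2:
Let ψ₂ = V/F and solve Σ zᵢ(Kᵢ−1)/(1+ψ₂(Kᵢ−1)) = 0.
g(0) = ΣzᵢKᵢ − 1 = 0.620 and g(1) = 1 − Σzᵢ/Kᵢ = -0.300, so a root lies in (0, 1).
Binary case is linear: z₁(K₁−1)(1+ψ₂(K₂−1)) + z₂(K₂−1)(1+ψ₂(K₁−1)) = 0
⇒ ψ₂ = [z₁(K₁−1)+z₂(K₂−1)] / [−(K₁−1)(K₂−1)] = 0.6204/1.7635 = 0.352
  A: x = 0.068, y = 0.401
  B: x = 0.932, y = 0.599

y_A (drum 2) = 0.401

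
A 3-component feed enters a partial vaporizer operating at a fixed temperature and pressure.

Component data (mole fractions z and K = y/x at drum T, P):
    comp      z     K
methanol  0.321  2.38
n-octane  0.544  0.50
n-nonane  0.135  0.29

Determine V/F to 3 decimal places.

Material balance + equilibrium reduce to Σ zᵢ(Kᵢ−1)/(1+V/F(Kᵢ−1)) = 0.
g(0) = ΣzᵢKᵢ − 1 = 0.075 and g(1) = 1 − Σzᵢ/Kᵢ = -0.688, so a root lies in (0, 1).
Newton–Raphson from V/F = 0.5:
  V/F = 0.500: g = -0.2492, g' = -0.619 → V/F = 0.098
  V/F = 0.098: g = 0.0014, g' = -0.704 → V/F = 0.100
Converged at V/F = 0.100.

V/F = 0.100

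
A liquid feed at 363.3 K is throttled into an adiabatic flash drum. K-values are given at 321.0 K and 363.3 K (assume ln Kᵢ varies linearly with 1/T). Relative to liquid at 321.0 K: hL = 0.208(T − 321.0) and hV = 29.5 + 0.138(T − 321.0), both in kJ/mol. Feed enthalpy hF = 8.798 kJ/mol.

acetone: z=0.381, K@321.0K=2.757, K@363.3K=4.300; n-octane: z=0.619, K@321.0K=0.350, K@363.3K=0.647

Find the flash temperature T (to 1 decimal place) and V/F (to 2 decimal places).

T = 324.6 K, V/F = 0.28

Adiabatic flash: solve Rachford–Rice at each trial T, then check hF = ψ·hV(T) + (1−ψ)·hL(T).
  T = 321.0 K: K = (2.757, 0.350), RR gives ψ = 0.234, H_out = 6.899 kJ/mol
  T = 363.3 K: K = (4.300, 0.647), RR gives ψ = 0.892, H_out = 32.464 kJ/mol
  T = 342.1 K: K = (3.489, 0.485), RR gives ψ = 0.491, H_out = 18.137 kJ/mol
  T = 331.6 K: K = (3.115, 0.414), RR gives ψ = 0.358, H_out = 12.495 kJ/mol
  T = 326.3 K: K = (2.933, 0.381), RR gives ψ = 0.296, H_out = 9.715 kJ/mol
  T = 323.6 K: K = (2.843, 0.365), RR gives ψ = 0.264, H_out = 8.288 kJ/mol
  T = 325.0 K: K = (2.890, 0.373), RR gives ψ = 0.281, H_out = 9.030 kJ/mol
Linear interpolation between T = 323.6 (H_out = 8.288) and T = 325.0 (H_out = 9.030) on hF = 8.798 gives T ≈ 324.6 K, at which ψ = 0.28.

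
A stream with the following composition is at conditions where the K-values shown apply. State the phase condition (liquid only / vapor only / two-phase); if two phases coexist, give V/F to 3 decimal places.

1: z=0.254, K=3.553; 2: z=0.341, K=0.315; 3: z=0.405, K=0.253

ΣzᵢKᵢ = 1.112; Σzᵢ/Kᵢ = 2.755.
Both exceed 1, so a two-phase solution exists.
Let ψ = V/F and solve Σ zᵢ(Kᵢ−1)/(1+ψ(Kᵢ−1)) = 0.
Newton iteration, ψ⁰ = 0.5:
  ψ = 0.500: g = -0.5533, g' = -1.265 → ψ = 0.063
  ψ = 0.063: g = -0.0025, g' = -1.654 → ψ = 0.061
Converged at ψ = 0.061.

two-phase, V/F = 0.061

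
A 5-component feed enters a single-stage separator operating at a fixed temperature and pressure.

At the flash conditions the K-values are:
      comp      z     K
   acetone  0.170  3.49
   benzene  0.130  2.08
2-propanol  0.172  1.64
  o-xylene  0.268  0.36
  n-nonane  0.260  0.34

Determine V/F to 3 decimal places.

Iterate (Newton) starting at V/F = 0.65:
  V/F = 0.650: g = -0.2723, g' = -0.910 → V/F = 0.351
  V/F = 0.351: g = -0.0269, g' = -0.801 → V/F = 0.317
  V/F = 0.317: g = 0.0002, g' = -0.816 → V/F = 0.318
Converged at V/F = 0.318.

V/F = 0.318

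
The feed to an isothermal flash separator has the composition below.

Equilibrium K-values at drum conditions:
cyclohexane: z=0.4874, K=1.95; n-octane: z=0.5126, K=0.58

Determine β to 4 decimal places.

Material balance + equilibrium reduce to Σ zᵢ(Kᵢ−1)/(1+β(Kᵢ−1)) = 0.
g(0) = ΣzᵢKᵢ − 1 = 0.2477 and g(1) = 1 − Σzᵢ/Kᵢ = -0.1337, so a root lies in (0, 1).
Binary case is linear: z₁(K₁−1)(1+β(K₂−1)) + z₂(K₂−1)(1+β(K₁−1)) = 0
⇒ β = [z₁(K₁−1)+z₂(K₂−1)] / [−(K₁−1)(K₂−1)] = 0.24774/0.39900 = 0.6209

β = 0.6209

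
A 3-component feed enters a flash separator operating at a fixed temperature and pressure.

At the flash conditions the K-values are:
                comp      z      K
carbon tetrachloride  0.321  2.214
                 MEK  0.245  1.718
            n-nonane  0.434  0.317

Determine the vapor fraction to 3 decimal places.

ψ = 0.387

Material balance + equilibrium reduce to Σ zᵢ(Kᵢ−1)/(1+ψ(Kᵢ−1)) = 0.
g(0) = ΣzᵢKᵢ − 1 = 0.269 and g(1) = 1 − Σzᵢ/Kᵢ = -0.657, so a root lies in (0, 1).
Iterate (Newton) starting at ψ = 0.5:
  ψ = 0.500: g = -0.0782, g' = -0.718 → ψ = 0.391
  ψ = 0.391: g = -0.0029, g' = -0.671 → ψ = 0.387
Converged at ψ = 0.387.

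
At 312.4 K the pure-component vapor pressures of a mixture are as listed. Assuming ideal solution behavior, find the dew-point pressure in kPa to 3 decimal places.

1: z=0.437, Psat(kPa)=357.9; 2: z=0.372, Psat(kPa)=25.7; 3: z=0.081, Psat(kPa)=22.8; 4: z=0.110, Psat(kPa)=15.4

At the dew point ψ → 1, so Σzᵢ/Kᵢ = 1 with Kᵢ = Pᵢˢᵃᵗ/P ⇒ 1/P = Σzᵢ/Pᵢˢᵃᵗ.
1/P = 0.437/357.9 + 0.372/25.7 + 0.081/22.8 + 0.110/15.4 = 0.026391 ⇒ P = 37.891 kPa

Pdew = 37.891 kPa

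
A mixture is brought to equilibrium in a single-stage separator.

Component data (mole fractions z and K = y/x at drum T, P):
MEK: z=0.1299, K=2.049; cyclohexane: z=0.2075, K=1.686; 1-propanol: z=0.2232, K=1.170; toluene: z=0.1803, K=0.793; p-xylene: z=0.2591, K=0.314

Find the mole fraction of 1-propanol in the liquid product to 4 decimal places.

Material balance + equilibrium reduce to Σ zᵢ(Kᵢ−1)/(1+β(Kᵢ−1)) = 0.
Check two-phase: ΣzᵢKᵢ = 1.1015 > 1 and Σzᵢ/Kᵢ = 1.4298 > 1, so g(0) = 0.1015 > 0 and g(1) = -0.4298 < 0.
Newton iteration, β⁰ = 0.69:
  β = 0.6900: g = -0.17141, g' = -0.5484 → β = 0.3774
  β = 0.3774: g = -0.03398, g' = -0.3718 → β = 0.2860
  β = 0.2860: g = -0.00080, g' = -0.3561 → β = 0.2838
Converged at β = 0.2838.
Compositions from xᵢ = zᵢ/(1+β(Kᵢ−1)), yᵢ = Kᵢxᵢ:
  MEK: x = 0.1001, y = 0.2051
  cyclohexane: x = 0.1737, y = 0.2928
  1-propanol: x = 0.2129, y = 0.2491
  toluene: x = 0.1916, y = 0.1519
  p-xylene: x = 0.3217, y = 0.1010

x_1-propanol = 0.2129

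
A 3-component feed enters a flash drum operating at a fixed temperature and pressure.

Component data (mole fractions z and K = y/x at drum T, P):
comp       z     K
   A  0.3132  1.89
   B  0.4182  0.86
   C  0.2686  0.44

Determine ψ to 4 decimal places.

Rachford–Rice: g(ψ) = Σ zᵢ(Kᵢ−1)/(1+ψ(Kᵢ−1)) = 0.
g(0) = ΣzᵢKᵢ − 1 = 0.0698 and g(1) = 1 − Σzᵢ/Kᵢ = -0.2624, so a root lies in (0, 1).
Iterate (Newton) starting at ψ = 0.43:
  ψ = 0.4300: g = -0.05883, g' = -0.2852 → ψ = 0.2237
  ψ = 0.2237: g = 0.00006, g' = -0.2914 → ψ = 0.2239
Converged at ψ = 0.2239.

ψ = 0.2239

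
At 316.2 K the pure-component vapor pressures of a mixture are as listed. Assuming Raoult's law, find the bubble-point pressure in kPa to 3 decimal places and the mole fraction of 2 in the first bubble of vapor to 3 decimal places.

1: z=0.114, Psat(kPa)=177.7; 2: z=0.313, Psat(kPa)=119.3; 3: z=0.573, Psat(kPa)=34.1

At the bubble point ψ → 0, so ΣzᵢKᵢ = 1 with Kᵢ = Pᵢˢᵃᵗ/P ⇒ P = ΣzᵢPᵢˢᵃᵗ.
P = 0.114·177.7 + 0.313·119.3 + 0.573·34.1 = 77.138 kPa
yᵢ = zᵢPᵢˢᵃᵗ/P ⇒ y_2 = 0.313·119.3/77.138 = 0.484

Pbub = 77.138 kPa, y_2 = 0.484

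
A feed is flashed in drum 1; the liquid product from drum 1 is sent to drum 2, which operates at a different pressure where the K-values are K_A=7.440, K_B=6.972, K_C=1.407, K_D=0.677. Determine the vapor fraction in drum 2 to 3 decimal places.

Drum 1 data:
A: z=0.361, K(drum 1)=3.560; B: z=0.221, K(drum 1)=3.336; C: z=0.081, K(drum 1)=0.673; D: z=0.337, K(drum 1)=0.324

V/F (drum 2) = 0.657

Drum 1:
Newton iteration, ψ₁⁰ = 0.5:
  ψ₁ = 0.500: g = 0.2677, g' = -1.075 → ψ₁ = 0.749
  ψ₁ = 0.749: g = 0.0081, g' = -1.084 → ψ₁ = 0.756
Converged at ψ₁ = 0.756.
Drum-1 compositions:
  A: x = 0.123, y = 0.438
  B: x = 0.080, y = 0.266
  C: x = 0.108, y = 0.072
  D: x = 0.690, y = 0.223
Drum-2 feed = drum-1 liquid: z₂ = (0.1229, 0.0799, 0.1076, 0.6896).
Drum 2:
Newton iteration, ψ₂⁰ = 0.5:
  ψ₂ = 0.500: g = 0.0781, g' = -0.580 → ψ₂ = 0.635
  ψ₂ = 0.635: g = 0.0099, g' = -0.446 → ψ₂ = 0.657
Converged at ψ₂ = 0.657.
  A: x = 0.023, y = 0.175
  B: x = 0.016, y = 0.113
  C: x = 0.085, y = 0.119
  D: x = 0.875, y = 0.593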